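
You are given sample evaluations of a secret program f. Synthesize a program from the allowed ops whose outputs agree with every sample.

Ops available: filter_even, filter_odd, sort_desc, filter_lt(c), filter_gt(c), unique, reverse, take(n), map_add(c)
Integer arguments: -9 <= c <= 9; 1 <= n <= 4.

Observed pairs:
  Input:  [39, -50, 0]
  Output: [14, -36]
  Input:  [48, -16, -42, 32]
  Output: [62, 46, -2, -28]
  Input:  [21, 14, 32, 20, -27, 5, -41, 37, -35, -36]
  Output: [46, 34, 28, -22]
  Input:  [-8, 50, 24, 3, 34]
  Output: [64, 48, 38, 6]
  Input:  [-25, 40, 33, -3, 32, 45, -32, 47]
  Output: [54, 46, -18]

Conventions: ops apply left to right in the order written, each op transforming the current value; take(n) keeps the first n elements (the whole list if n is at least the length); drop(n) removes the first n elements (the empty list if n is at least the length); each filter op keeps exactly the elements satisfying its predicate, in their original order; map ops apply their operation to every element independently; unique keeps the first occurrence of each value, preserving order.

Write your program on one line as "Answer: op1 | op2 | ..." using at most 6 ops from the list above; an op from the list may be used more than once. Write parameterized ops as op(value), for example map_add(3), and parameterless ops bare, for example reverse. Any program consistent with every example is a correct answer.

reverse | filter_even | map_add(3) | map_add(7) | sort_desc | map_add(4)

Check, running the answer program on each example:
  [39, -50, 0] -> [0, -50, 39] -> [0, -50] -> [3, -47] -> [10, -40] -> [10, -40] -> [14, -36]
  [48, -16, -42, 32] -> [32, -42, -16, 48] -> [32, -42, -16, 48] -> [35, -39, -13, 51] -> [42, -32, -6, 58] -> [58, 42, -6, -32] -> [62, 46, -2, -28]
  [21, 14, 32, 20, -27, 5, -41, 37, -35, -36] -> [-36, -35, 37, -41, 5, -27, 20, 32, 14, 21] -> [-36, 20, 32, 14] -> [-33, 23, 35, 17] -> [-26, 30, 42, 24] -> [42, 30, 24, -26] -> [46, 34, 28, -22]
  [-8, 50, 24, 3, 34] -> [34, 3, 24, 50, -8] -> [34, 24, 50, -8] -> [37, 27, 53, -5] -> [44, 34, 60, 2] -> [60, 44, 34, 2] -> [64, 48, 38, 6]
  [-25, 40, 33, -3, 32, 45, -32, 47] -> [47, -32, 45, 32, -3, 33, 40, -25] -> [-32, 32, 40] -> [-29, 35, 43] -> [-22, 42, 50] -> [50, 42, -22] -> [54, 46, -18]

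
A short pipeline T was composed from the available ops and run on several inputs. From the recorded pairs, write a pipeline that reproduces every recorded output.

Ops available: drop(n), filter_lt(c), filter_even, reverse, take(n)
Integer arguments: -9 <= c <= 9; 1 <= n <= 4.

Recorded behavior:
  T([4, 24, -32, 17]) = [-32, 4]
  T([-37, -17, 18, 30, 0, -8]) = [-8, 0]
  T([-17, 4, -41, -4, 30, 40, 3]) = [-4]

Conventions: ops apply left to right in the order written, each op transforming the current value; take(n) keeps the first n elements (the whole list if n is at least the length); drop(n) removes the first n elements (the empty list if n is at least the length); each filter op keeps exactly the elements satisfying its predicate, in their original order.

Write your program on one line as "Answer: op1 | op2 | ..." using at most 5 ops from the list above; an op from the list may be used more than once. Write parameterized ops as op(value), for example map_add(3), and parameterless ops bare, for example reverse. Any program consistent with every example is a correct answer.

filter_lt(5) | reverse | take(2) | filter_even

Check, running the answer program on each example:
  [4, 24, -32, 17] -> [4, -32] -> [-32, 4] -> [-32, 4] -> [-32, 4]
  [-37, -17, 18, 30, 0, -8] -> [-37, -17, 0, -8] -> [-8, 0, -17, -37] -> [-8, 0] -> [-8, 0]
  [-17, 4, -41, -4, 30, 40, 3] -> [-17, 4, -41, -4, 3] -> [3, -4, -41, 4, -17] -> [3, -4] -> [-4]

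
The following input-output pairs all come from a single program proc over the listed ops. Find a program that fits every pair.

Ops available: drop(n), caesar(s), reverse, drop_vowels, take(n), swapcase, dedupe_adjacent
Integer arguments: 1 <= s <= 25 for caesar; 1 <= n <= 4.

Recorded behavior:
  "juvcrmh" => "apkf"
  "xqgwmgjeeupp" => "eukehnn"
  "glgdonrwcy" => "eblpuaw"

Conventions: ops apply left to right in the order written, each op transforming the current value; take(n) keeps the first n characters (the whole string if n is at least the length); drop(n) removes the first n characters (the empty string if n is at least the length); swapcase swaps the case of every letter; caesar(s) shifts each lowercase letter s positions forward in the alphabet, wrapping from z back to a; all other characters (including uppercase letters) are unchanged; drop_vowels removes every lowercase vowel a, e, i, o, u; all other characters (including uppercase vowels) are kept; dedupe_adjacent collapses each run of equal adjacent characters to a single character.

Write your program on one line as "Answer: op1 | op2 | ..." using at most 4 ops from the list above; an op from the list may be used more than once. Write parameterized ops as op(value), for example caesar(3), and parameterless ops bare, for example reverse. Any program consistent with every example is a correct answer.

drop_vowels | caesar(24) | drop(2)

Check, running the answer program on each example:
  "juvcrmh" -> "jvcrmh" -> "htapkf" -> "apkf"
  "xqgwmgjeeupp" -> "xqgwmgjpp" -> "voeukehnn" -> "eukehnn"
  "glgdonrwcy" -> "glgdnrwcy" -> "ejeblpuaw" -> "eblpuaw"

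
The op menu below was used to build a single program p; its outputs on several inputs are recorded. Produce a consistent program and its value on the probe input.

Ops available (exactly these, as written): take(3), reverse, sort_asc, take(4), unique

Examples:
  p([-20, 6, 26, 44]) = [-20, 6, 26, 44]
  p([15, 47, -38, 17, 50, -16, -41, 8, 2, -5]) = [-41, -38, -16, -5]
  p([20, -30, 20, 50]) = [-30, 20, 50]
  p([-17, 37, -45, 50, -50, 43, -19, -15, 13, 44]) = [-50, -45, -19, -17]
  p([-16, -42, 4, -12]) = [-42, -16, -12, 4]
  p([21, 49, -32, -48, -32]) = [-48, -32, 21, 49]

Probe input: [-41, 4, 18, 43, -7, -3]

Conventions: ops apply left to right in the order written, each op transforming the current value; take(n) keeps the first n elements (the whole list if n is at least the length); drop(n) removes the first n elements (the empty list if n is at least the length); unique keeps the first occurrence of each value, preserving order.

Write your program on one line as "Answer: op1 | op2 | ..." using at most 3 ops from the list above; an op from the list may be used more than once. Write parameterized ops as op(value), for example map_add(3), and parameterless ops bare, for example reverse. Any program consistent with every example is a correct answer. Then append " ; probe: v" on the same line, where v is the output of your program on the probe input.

unique | sort_asc | take(4) ; probe: [-41, -7, -3, 4]

Check, running the answer program on each example:
  [-20, 6, 26, 44] -> [-20, 6, 26, 44] -> [-20, 6, 26, 44] -> [-20, 6, 26, 44]
  [15, 47, -38, 17, 50, -16, -41, 8, 2, -5] -> [15, 47, -38, 17, 50, -16, -41, 8, 2, -5] -> [-41, -38, -16, -5, 2, 8, 15, 17, 47, 50] -> [-41, -38, -16, -5]
  [20, -30, 20, 50] -> [20, -30, 50] -> [-30, 20, 50] -> [-30, 20, 50]
  [-17, 37, -45, 50, -50, 43, -19, -15, 13, 44] -> [-17, 37, -45, 50, -50, 43, -19, -15, 13, 44] -> [-50, -45, -19, -17, -15, 13, 37, 43, 44, 50] -> [-50, -45, -19, -17]
  [-16, -42, 4, -12] -> [-16, -42, 4, -12] -> [-42, -16, -12, 4] -> [-42, -16, -12, 4]
  [21, 49, -32, -48, -32] -> [21, 49, -32, -48] -> [-48, -32, 21, 49] -> [-48, -32, 21, 49]
  probe: [-41, 4, 18, 43, -7, -3] -> [-41, 4, 18, 43, -7, -3] -> [-41, -7, -3, 4, 18, 43] -> [-41, -7, -3, 4]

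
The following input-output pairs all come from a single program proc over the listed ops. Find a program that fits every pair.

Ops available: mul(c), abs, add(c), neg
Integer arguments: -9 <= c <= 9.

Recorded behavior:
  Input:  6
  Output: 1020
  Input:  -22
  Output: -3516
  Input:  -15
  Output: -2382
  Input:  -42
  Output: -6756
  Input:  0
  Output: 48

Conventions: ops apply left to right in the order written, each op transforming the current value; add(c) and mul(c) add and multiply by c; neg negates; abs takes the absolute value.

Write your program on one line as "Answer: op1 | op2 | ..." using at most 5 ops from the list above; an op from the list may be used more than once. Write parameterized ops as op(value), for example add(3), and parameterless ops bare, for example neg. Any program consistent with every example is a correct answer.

mul(-3) | mul(-3) | mul(-3) | add(-8) | mul(-6)

Check, running the answer program on each example:
  6 -> -18 -> 54 -> -162 -> -170 -> 1020
  -22 -> 66 -> -198 -> 594 -> 586 -> -3516
  -15 -> 45 -> -135 -> 405 -> 397 -> -2382
  -42 -> 126 -> -378 -> 1134 -> 1126 -> -6756
  0 -> 0 -> 0 -> 0 -> -8 -> 48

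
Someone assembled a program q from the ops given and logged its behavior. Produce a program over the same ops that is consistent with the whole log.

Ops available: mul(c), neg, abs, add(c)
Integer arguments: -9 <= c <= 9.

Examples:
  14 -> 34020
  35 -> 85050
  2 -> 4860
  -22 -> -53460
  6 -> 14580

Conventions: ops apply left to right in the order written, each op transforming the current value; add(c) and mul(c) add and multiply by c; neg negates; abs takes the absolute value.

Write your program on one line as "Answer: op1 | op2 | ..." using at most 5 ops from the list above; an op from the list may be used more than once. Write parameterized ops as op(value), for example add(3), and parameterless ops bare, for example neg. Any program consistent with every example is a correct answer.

mul(-9) | mul(5) | mul(-9) | mul(-6) | neg

Check, running the answer program on each example:
  14 -> -126 -> -630 -> 5670 -> -34020 -> 34020
  35 -> -315 -> -1575 -> 14175 -> -85050 -> 85050
  2 -> -18 -> -90 -> 810 -> -4860 -> 4860
  -22 -> 198 -> 990 -> -8910 -> 53460 -> -53460
  6 -> -54 -> -270 -> 2430 -> -14580 -> 14580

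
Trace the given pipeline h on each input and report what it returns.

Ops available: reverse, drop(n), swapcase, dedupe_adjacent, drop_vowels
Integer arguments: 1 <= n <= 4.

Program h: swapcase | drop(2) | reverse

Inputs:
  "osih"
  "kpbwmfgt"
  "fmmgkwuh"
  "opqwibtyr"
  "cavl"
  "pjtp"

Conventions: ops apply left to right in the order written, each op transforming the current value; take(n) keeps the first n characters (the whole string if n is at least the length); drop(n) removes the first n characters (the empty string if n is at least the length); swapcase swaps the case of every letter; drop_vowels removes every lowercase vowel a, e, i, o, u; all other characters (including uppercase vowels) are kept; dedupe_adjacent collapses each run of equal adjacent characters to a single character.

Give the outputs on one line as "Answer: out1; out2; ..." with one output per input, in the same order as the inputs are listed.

Execution, op by op:
  "osih" -> "OSIH" -> "IH" -> "HI"
  "kpbwmfgt" -> "KPBWMFGT" -> "BWMFGT" -> "TGFMWB"
  "fmmgkwuh" -> "FMMGKWUH" -> "MGKWUH" -> "HUWKGM"
  "opqwibtyr" -> "OPQWIBTYR" -> "QWIBTYR" -> "RYTBIWQ"
  "cavl" -> "CAVL" -> "VL" -> "LV"
  "pjtp" -> "PJTP" -> "TP" -> "PT"

"HI"; "TGFMWB"; "HUWKGM"; "RYTBIWQ"; "LV"; "PT"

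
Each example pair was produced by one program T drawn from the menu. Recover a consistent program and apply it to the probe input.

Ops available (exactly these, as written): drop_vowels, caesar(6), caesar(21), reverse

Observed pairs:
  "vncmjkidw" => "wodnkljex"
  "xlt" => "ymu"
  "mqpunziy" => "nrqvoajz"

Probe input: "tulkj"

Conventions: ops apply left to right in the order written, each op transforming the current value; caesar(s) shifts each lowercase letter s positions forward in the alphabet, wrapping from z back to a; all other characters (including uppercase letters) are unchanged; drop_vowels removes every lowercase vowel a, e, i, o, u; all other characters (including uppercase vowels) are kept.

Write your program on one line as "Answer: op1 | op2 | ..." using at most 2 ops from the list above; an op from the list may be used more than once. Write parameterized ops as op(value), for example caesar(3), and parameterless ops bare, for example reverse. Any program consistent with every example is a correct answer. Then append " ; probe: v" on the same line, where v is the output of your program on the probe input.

caesar(6) | caesar(21) ; probe: "uvmlk"

Check, running the answer program on each example:
  "vncmjkidw" -> "btispqojc" -> "wodnkljex"
  "xlt" -> "drz" -> "ymu"
  "mqpunziy" -> "swvatfoe" -> "nrqvoajz"
  probe: "tulkj" -> "zarqp" -> "uvmlk"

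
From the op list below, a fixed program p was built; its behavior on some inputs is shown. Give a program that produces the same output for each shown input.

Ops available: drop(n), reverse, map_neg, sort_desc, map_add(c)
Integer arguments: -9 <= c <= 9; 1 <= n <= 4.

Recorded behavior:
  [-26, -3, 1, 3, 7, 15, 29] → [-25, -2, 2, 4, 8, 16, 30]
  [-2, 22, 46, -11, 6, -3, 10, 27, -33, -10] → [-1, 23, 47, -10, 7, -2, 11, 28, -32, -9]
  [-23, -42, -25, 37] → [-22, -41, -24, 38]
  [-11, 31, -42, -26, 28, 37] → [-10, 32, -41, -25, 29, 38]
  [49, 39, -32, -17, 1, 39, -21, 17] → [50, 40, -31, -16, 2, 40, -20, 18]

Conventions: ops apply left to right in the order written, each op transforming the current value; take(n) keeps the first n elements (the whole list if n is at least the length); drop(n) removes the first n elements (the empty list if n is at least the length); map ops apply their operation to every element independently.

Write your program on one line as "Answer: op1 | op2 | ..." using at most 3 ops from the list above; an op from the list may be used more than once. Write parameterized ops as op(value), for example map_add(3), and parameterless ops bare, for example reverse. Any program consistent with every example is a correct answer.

map_add(-2) | map_add(6) | map_add(-3)

Check, running the answer program on each example:
  [-26, -3, 1, 3, 7, 15, 29] -> [-28, -5, -1, 1, 5, 13, 27] -> [-22, 1, 5, 7, 11, 19, 33] -> [-25, -2, 2, 4, 8, 16, 30]
  [-2, 22, 46, -11, 6, -3, 10, 27, -33, -10] -> [-4, 20, 44, -13, 4, -5, 8, 25, -35, -12] -> [2, 26, 50, -7, 10, 1, 14, 31, -29, -6] -> [-1, 23, 47, -10, 7, -2, 11, 28, -32, -9]
  [-23, -42, -25, 37] -> [-25, -44, -27, 35] -> [-19, -38, -21, 41] -> [-22, -41, -24, 38]
  [-11, 31, -42, -26, 28, 37] -> [-13, 29, -44, -28, 26, 35] -> [-7, 35, -38, -22, 32, 41] -> [-10, 32, -41, -25, 29, 38]
  [49, 39, -32, -17, 1, 39, -21, 17] -> [47, 37, -34, -19, -1, 37, -23, 15] -> [53, 43, -28, -13, 5, 43, -17, 21] -> [50, 40, -31, -16, 2, 40, -20, 18]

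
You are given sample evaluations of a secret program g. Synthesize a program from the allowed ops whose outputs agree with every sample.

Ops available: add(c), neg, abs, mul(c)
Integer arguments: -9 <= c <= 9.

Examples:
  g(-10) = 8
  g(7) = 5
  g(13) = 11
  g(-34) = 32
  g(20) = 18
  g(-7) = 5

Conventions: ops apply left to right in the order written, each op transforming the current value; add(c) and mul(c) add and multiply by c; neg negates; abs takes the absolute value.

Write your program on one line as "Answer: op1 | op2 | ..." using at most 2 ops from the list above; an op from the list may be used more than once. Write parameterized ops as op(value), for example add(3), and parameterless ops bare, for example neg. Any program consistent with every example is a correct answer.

abs | add(-2)

Check, running the answer program on each example:
  -10 -> 10 -> 8
  7 -> 7 -> 5
  13 -> 13 -> 11
  -34 -> 34 -> 32
  20 -> 20 -> 18
  -7 -> 7 -> 5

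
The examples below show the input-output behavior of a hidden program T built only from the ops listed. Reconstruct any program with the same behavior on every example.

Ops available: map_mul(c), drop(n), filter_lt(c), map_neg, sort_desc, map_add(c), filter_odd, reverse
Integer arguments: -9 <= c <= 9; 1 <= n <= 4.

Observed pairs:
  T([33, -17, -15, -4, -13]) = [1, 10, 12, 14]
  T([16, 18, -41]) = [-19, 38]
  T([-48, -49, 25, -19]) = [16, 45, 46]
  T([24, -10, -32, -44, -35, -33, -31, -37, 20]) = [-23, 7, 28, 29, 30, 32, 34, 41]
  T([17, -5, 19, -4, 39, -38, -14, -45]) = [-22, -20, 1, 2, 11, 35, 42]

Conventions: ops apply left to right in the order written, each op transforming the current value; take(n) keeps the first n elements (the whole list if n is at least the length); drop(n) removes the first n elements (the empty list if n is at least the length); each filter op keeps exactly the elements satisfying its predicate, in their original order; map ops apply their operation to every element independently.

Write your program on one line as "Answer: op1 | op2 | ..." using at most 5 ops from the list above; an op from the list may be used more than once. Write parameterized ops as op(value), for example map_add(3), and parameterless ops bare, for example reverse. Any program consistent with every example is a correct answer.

map_add(7) | sort_desc | map_add(-4) | drop(1) | map_neg

Check, running the answer program on each example:
  [33, -17, -15, -4, -13] -> [40, -10, -8, 3, -6] -> [40, 3, -6, -8, -10] -> [36, -1, -10, -12, -14] -> [-1, -10, -12, -14] -> [1, 10, 12, 14]
  [16, 18, -41] -> [23, 25, -34] -> [25, 23, -34] -> [21, 19, -38] -> [19, -38] -> [-19, 38]
  [-48, -49, 25, -19] -> [-41, -42, 32, -12] -> [32, -12, -41, -42] -> [28, -16, -45, -46] -> [-16, -45, -46] -> [16, 45, 46]
  [24, -10, -32, -44, -35, -33, -31, -37, 20] -> [31, -3, -25, -37, -28, -26, -24, -30, 27] -> [31, 27, -3, -24, -25, -26, -28, -30, -37] -> [27, 23, -7, -28, -29, -30, -32, -34, -41] -> [23, -7, -28, -29, -30, -32, -34, -41] -> [-23, 7, 28, 29, 30, 32, 34, 41]
  [17, -5, 19, -4, 39, -38, -14, -45] -> [24, 2, 26, 3, 46, -31, -7, -38] -> [46, 26, 24, 3, 2, -7, -31, -38] -> [42, 22, 20, -1, -2, -11, -35, -42] -> [22, 20, -1, -2, -11, -35, -42] -> [-22, -20, 1, 2, 11, 35, 42]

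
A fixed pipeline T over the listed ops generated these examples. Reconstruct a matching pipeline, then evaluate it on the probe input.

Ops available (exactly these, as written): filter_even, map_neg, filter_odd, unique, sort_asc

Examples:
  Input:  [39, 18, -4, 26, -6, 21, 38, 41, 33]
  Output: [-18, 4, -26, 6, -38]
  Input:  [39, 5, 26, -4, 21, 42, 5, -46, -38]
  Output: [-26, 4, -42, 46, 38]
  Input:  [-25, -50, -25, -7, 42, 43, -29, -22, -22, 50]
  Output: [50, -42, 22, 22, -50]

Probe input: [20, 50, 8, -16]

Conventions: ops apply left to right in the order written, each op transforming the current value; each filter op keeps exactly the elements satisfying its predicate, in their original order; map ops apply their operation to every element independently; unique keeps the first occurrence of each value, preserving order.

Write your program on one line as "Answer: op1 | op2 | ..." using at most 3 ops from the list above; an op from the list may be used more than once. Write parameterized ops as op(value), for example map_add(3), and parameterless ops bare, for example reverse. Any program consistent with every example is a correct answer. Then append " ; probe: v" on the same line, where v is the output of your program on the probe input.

map_neg | filter_even ; probe: [-20, -50, -8, 16]

Check, running the answer program on each example:
  [39, 18, -4, 26, -6, 21, 38, 41, 33] -> [-39, -18, 4, -26, 6, -21, -38, -41, -33] -> [-18, 4, -26, 6, -38]
  [39, 5, 26, -4, 21, 42, 5, -46, -38] -> [-39, -5, -26, 4, -21, -42, -5, 46, 38] -> [-26, 4, -42, 46, 38]
  [-25, -50, -25, -7, 42, 43, -29, -22, -22, 50] -> [25, 50, 25, 7, -42, -43, 29, 22, 22, -50] -> [50, -42, 22, 22, -50]
  probe: [20, 50, 8, -16] -> [-20, -50, -8, 16] -> [-20, -50, -8, 16]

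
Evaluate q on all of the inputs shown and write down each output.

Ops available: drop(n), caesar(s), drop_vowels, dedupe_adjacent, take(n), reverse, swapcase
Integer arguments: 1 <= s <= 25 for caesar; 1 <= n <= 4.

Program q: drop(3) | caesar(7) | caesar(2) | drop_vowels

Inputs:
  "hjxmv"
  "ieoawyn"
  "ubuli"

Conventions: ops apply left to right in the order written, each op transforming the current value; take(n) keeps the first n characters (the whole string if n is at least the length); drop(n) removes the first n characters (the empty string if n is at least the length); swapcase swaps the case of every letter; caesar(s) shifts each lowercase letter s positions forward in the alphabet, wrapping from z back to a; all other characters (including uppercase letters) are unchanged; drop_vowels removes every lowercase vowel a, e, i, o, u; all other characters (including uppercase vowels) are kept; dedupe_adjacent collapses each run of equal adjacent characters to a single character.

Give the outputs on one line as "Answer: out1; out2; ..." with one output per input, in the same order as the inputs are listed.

"v"; "jfhw"; "r"

Execution, op by op:
  "hjxmv" -> "mv" -> "tc" -> "ve" -> "v"
  "ieoawyn" -> "awyn" -> "hdfu" -> "jfhw" -> "jfhw"
  "ubuli" -> "li" -> "sp" -> "ur" -> "r"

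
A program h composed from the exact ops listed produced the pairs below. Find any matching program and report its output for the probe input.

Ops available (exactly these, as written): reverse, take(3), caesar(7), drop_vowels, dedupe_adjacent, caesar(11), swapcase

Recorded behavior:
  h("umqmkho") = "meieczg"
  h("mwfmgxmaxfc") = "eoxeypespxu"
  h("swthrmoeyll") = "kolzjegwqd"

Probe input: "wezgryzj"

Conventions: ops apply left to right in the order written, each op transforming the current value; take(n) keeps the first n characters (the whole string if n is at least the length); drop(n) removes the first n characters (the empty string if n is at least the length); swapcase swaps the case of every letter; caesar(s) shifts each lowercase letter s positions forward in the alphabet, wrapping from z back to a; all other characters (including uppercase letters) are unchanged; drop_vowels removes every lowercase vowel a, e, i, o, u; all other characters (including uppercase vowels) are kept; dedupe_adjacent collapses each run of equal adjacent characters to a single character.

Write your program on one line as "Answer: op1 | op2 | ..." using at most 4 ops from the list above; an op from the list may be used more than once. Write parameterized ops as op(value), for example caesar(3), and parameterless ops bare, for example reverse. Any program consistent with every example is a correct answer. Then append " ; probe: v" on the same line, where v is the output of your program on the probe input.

caesar(11) | caesar(7) | dedupe_adjacent ; probe: "owryjqrb"

Check, running the answer program on each example:
  "umqmkho" -> "fxbxvsz" -> "meieczg" -> "meieczg"
  "mwfmgxmaxfc" -> "xhqxrixliqn" -> "eoxeypespxu" -> "eoxeypespxu"
  "swthrmoeyll" -> "dhescxzpjww" -> "kolzjegwqdd" -> "kolzjegwqd"
  probe: "wezgryzj" -> "hpkrcjku" -> "owryjqrb" -> "owryjqrb"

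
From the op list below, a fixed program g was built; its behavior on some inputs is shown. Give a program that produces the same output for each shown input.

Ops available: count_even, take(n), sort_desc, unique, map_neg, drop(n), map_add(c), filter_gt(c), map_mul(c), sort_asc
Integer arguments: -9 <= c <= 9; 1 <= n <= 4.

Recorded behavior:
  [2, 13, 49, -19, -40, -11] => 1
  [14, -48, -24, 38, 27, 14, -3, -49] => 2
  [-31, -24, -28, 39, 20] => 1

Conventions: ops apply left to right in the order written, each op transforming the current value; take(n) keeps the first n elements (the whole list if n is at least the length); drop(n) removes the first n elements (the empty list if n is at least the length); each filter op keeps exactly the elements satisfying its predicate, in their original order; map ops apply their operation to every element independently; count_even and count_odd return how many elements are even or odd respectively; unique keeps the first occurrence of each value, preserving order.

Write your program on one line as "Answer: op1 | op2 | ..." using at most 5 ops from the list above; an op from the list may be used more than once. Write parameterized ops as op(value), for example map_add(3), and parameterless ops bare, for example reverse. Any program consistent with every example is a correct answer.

filter_gt(-4) | sort_desc | sort_asc | unique | count_even

Check, running the answer program on each example:
  [2, 13, 49, -19, -40, -11] -> [2, 13, 49] -> [49, 13, 2] -> [2, 13, 49] -> [2, 13, 49] -> 1
  [14, -48, -24, 38, 27, 14, -3, -49] -> [14, 38, 27, 14, -3] -> [38, 27, 14, 14, -3] -> [-3, 14, 14, 27, 38] -> [-3, 14, 27, 38] -> 2
  [-31, -24, -28, 39, 20] -> [39, 20] -> [39, 20] -> [20, 39] -> [20, 39] -> 1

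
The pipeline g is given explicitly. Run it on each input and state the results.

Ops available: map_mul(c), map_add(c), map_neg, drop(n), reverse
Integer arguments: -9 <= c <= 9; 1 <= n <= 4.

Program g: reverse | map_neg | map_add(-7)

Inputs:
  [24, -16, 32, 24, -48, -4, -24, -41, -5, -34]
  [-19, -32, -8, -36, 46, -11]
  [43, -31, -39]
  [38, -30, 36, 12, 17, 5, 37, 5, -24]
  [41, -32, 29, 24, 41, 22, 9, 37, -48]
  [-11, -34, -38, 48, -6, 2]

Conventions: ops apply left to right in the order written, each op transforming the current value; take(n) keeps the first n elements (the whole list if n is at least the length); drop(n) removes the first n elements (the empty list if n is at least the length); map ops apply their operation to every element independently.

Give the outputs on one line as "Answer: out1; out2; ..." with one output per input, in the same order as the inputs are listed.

Execution, op by op:
  [24, -16, 32, 24, -48, -4, -24, -41, -5, -34] -> [-34, -5, -41, -24, -4, -48, 24, 32, -16, 24] -> [34, 5, 41, 24, 4, 48, -24, -32, 16, -24] -> [27, -2, 34, 17, -3, 41, -31, -39, 9, -31]
  [-19, -32, -8, -36, 46, -11] -> [-11, 46, -36, -8, -32, -19] -> [11, -46, 36, 8, 32, 19] -> [4, -53, 29, 1, 25, 12]
  [43, -31, -39] -> [-39, -31, 43] -> [39, 31, -43] -> [32, 24, -50]
  [38, -30, 36, 12, 17, 5, 37, 5, -24] -> [-24, 5, 37, 5, 17, 12, 36, -30, 38] -> [24, -5, -37, -5, -17, -12, -36, 30, -38] -> [17, -12, -44, -12, -24, -19, -43, 23, -45]
  [41, -32, 29, 24, 41, 22, 9, 37, -48] -> [-48, 37, 9, 22, 41, 24, 29, -32, 41] -> [48, -37, -9, -22, -41, -24, -29, 32, -41] -> [41, -44, -16, -29, -48, -31, -36, 25, -48]
  [-11, -34, -38, 48, -6, 2] -> [2, -6, 48, -38, -34, -11] -> [-2, 6, -48, 38, 34, 11] -> [-9, -1, -55, 31, 27, 4]

[27, -2, 34, 17, -3, 41, -31, -39, 9, -31]; [4, -53, 29, 1, 25, 12]; [32, 24, -50]; [17, -12, -44, -12, -24, -19, -43, 23, -45]; [41, -44, -16, -29, -48, -31, -36, 25, -48]; [-9, -1, -55, 31, 27, 4]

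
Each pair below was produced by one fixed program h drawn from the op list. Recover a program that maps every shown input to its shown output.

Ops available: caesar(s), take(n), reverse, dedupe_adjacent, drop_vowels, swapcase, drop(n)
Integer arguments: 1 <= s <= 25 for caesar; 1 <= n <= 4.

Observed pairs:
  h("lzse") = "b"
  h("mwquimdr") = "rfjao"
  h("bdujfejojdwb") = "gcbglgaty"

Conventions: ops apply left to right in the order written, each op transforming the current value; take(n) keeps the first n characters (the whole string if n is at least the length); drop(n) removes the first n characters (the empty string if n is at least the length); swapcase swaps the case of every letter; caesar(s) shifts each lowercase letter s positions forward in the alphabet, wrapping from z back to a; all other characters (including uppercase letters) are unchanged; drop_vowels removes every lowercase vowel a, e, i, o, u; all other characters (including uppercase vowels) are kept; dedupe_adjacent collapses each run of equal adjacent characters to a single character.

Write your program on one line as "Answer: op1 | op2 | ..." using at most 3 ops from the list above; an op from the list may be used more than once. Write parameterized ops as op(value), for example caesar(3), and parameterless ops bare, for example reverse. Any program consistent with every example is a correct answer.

caesar(13) | caesar(10) | drop(3)

Check, running the answer program on each example:
  "lzse" -> "ymfr" -> "iwpb" -> "b"
  "mwquimdr" -> "zjdhvzqe" -> "jtnrfjao" -> "rfjao"
  "bdujfejojdwb" -> "oqhwsrwbwqjo" -> "yargcbglgaty" -> "gcbglgaty"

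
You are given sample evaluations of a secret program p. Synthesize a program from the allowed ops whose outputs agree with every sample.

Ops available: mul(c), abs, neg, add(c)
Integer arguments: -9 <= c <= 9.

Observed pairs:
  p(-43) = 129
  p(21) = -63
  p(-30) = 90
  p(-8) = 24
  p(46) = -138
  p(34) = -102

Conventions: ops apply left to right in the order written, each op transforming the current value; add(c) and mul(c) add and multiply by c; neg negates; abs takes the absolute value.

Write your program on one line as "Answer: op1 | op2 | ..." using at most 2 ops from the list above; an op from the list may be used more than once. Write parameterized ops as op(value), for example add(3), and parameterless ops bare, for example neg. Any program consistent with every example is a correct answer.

neg | mul(3)

Check, running the answer program on each example:
  -43 -> 43 -> 129
  21 -> -21 -> -63
  -30 -> 30 -> 90
  -8 -> 8 -> 24
  46 -> -46 -> -138
  34 -> -34 -> -102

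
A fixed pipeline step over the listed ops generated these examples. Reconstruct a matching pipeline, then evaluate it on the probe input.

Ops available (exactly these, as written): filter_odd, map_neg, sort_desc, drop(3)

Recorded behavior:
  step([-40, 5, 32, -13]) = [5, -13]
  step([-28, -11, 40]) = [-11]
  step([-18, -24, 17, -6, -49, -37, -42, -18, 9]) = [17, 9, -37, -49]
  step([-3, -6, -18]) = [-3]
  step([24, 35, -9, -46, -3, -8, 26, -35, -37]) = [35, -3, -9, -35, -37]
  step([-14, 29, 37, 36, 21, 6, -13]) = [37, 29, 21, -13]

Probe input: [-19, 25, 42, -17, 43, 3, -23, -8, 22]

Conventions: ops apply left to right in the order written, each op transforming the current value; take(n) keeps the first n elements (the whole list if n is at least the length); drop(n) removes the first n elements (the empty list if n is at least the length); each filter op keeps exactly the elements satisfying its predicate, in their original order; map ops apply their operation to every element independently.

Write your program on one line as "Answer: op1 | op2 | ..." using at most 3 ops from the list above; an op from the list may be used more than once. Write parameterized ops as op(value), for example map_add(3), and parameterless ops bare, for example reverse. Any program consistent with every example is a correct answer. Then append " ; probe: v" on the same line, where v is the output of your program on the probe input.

filter_odd | sort_desc ; probe: [43, 25, 3, -17, -19, -23]

Check, running the answer program on each example:
  [-40, 5, 32, -13] -> [5, -13] -> [5, -13]
  [-28, -11, 40] -> [-11] -> [-11]
  [-18, -24, 17, -6, -49, -37, -42, -18, 9] -> [17, -49, -37, 9] -> [17, 9, -37, -49]
  [-3, -6, -18] -> [-3] -> [-3]
  [24, 35, -9, -46, -3, -8, 26, -35, -37] -> [35, -9, -3, -35, -37] -> [35, -3, -9, -35, -37]
  [-14, 29, 37, 36, 21, 6, -13] -> [29, 37, 21, -13] -> [37, 29, 21, -13]
  probe: [-19, 25, 42, -17, 43, 3, -23, -8, 22] -> [-19, 25, -17, 43, 3, -23] -> [43, 25, 3, -17, -19, -23]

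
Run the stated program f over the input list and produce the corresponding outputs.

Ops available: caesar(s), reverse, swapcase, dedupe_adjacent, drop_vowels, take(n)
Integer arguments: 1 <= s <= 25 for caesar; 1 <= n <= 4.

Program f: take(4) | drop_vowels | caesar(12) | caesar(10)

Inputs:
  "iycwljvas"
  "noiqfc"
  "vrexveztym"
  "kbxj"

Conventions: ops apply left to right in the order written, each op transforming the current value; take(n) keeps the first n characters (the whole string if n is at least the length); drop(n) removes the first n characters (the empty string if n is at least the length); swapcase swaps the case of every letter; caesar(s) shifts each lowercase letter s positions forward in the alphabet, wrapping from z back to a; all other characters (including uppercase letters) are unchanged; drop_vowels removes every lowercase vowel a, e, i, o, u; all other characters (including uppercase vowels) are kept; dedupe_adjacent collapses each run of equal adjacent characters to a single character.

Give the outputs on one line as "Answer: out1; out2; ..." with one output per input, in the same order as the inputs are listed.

Execution, op by op:
  "iycwljvas" -> "iycw" -> "ycw" -> "koi" -> "uys"
  "noiqfc" -> "noiq" -> "nq" -> "zc" -> "jm"
  "vrexveztym" -> "vrex" -> "vrx" -> "hdj" -> "rnt"
  "kbxj" -> "kbxj" -> "kbxj" -> "wnjv" -> "gxtf"

"uys"; "jm"; "rnt"; "gxtf"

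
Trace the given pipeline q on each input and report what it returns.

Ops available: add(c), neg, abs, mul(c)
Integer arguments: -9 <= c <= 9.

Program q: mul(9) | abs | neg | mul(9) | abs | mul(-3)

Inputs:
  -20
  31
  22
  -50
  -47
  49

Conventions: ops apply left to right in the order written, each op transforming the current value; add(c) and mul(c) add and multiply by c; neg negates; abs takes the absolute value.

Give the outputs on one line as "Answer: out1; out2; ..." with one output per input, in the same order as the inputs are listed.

-4860; -7533; -5346; -12150; -11421; -11907

Execution, op by op:
  -20 -> -180 -> 180 -> -180 -> -1620 -> 1620 -> -4860
  31 -> 279 -> 279 -> -279 -> -2511 -> 2511 -> -7533
  22 -> 198 -> 198 -> -198 -> -1782 -> 1782 -> -5346
  -50 -> -450 -> 450 -> -450 -> -4050 -> 4050 -> -12150
  -47 -> -423 -> 423 -> -423 -> -3807 -> 3807 -> -11421
  49 -> 441 -> 441 -> -441 -> -3969 -> 3969 -> -11907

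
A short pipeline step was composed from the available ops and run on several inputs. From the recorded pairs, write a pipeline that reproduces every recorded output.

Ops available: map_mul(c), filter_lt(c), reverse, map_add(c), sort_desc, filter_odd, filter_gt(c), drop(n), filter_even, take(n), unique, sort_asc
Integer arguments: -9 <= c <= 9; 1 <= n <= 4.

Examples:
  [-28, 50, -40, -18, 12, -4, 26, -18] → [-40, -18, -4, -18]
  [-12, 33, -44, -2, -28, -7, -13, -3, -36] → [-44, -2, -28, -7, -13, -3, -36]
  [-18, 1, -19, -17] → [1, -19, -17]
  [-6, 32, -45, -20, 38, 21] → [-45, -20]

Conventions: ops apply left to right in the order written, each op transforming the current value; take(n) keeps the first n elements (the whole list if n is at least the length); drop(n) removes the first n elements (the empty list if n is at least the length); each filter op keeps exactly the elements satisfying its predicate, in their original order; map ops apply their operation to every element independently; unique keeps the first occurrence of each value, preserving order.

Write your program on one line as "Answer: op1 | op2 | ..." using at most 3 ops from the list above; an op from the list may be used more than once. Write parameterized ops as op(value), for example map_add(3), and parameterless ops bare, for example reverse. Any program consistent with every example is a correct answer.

filter_lt(6) | drop(1)

Check, running the answer program on each example:
  [-28, 50, -40, -18, 12, -4, 26, -18] -> [-28, -40, -18, -4, -18] -> [-40, -18, -4, -18]
  [-12, 33, -44, -2, -28, -7, -13, -3, -36] -> [-12, -44, -2, -28, -7, -13, -3, -36] -> [-44, -2, -28, -7, -13, -3, -36]
  [-18, 1, -19, -17] -> [-18, 1, -19, -17] -> [1, -19, -17]
  [-6, 32, -45, -20, 38, 21] -> [-6, -45, -20] -> [-45, -20]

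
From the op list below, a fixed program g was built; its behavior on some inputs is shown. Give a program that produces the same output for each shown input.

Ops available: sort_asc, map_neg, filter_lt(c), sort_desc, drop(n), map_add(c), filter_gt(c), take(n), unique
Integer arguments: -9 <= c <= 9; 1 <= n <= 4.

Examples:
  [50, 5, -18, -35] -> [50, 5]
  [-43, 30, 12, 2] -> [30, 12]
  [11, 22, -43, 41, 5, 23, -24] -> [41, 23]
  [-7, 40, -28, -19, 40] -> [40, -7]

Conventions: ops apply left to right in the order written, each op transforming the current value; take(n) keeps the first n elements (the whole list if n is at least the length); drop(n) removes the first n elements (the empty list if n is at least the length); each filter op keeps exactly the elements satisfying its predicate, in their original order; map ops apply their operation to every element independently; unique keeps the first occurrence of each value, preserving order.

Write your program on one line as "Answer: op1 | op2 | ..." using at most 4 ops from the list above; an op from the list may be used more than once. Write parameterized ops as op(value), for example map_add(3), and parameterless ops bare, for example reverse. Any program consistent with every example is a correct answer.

sort_desc | unique | take(2)

Check, running the answer program on each example:
  [50, 5, -18, -35] -> [50, 5, -18, -35] -> [50, 5, -18, -35] -> [50, 5]
  [-43, 30, 12, 2] -> [30, 12, 2, -43] -> [30, 12, 2, -43] -> [30, 12]
  [11, 22, -43, 41, 5, 23, -24] -> [41, 23, 22, 11, 5, -24, -43] -> [41, 23, 22, 11, 5, -24, -43] -> [41, 23]
  [-7, 40, -28, -19, 40] -> [40, 40, -7, -19, -28] -> [40, -7, -19, -28] -> [40, -7]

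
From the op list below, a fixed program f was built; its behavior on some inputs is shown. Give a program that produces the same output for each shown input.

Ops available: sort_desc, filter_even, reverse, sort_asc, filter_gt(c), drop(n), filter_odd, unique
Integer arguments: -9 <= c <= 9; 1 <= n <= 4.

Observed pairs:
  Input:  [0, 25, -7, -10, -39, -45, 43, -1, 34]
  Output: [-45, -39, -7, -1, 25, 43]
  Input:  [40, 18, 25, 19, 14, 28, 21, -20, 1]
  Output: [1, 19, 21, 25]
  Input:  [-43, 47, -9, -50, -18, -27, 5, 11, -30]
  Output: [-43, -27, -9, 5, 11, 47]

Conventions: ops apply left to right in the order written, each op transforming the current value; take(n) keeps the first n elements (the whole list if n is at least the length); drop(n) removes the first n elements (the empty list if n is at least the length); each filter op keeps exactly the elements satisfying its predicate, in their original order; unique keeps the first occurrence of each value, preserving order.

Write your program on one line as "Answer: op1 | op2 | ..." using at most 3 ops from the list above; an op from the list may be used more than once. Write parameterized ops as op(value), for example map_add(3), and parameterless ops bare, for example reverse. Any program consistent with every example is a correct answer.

filter_odd | reverse | sort_asc

Check, running the answer program on each example:
  [0, 25, -7, -10, -39, -45, 43, -1, 34] -> [25, -7, -39, -45, 43, -1] -> [-1, 43, -45, -39, -7, 25] -> [-45, -39, -7, -1, 25, 43]
  [40, 18, 25, 19, 14, 28, 21, -20, 1] -> [25, 19, 21, 1] -> [1, 21, 19, 25] -> [1, 19, 21, 25]
  [-43, 47, -9, -50, -18, -27, 5, 11, -30] -> [-43, 47, -9, -27, 5, 11] -> [11, 5, -27, -9, 47, -43] -> [-43, -27, -9, 5, 11, 47]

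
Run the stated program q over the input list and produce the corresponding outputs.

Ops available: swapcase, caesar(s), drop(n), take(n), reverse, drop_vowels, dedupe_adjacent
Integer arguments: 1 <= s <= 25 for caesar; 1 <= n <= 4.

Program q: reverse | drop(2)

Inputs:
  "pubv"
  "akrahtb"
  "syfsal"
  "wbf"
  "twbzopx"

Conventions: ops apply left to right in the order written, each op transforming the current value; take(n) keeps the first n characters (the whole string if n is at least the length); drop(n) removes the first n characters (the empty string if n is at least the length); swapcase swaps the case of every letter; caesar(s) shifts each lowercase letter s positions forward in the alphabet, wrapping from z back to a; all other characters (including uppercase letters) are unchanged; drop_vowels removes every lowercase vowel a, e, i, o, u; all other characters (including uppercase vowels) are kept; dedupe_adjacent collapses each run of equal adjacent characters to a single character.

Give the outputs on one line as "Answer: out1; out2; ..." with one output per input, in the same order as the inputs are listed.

Execution, op by op:
  "pubv" -> "vbup" -> "up"
  "akrahtb" -> "btharka" -> "harka"
  "syfsal" -> "lasfys" -> "sfys"
  "wbf" -> "fbw" -> "w"
  "twbzopx" -> "xpozbwt" -> "ozbwt"

"up"; "harka"; "sfys"; "w"; "ozbwt"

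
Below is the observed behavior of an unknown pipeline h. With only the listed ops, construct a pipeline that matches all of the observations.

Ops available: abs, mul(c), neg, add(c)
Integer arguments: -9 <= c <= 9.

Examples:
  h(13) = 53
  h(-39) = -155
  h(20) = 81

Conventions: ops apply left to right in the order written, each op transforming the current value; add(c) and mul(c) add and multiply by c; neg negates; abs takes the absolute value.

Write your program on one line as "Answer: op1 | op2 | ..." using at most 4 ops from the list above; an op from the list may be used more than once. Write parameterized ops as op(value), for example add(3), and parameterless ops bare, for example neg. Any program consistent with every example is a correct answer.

mul(-4) | neg | add(1)

Check, running the answer program on each example:
  13 -> -52 -> 52 -> 53
  -39 -> 156 -> -156 -> -155
  20 -> -80 -> 80 -> 81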